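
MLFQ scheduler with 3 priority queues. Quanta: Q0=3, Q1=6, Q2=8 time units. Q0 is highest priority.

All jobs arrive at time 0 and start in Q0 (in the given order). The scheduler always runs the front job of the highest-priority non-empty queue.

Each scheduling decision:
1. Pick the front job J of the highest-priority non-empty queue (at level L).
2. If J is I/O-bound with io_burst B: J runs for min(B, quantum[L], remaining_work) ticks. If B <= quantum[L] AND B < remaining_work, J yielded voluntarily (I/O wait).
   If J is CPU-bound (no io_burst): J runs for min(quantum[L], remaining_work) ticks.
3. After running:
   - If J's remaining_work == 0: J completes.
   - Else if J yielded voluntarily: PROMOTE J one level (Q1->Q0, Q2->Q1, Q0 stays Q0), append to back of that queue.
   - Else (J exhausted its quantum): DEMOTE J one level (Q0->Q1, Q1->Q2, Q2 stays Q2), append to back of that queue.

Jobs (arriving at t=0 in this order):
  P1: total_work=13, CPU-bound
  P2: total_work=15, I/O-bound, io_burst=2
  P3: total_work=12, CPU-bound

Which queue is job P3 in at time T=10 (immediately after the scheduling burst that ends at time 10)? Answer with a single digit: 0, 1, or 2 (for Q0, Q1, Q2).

t=0-3: P1@Q0 runs 3, rem=10, quantum used, demote→Q1. Q0=[P2,P3] Q1=[P1] Q2=[]
t=3-5: P2@Q0 runs 2, rem=13, I/O yield, promote→Q0. Q0=[P3,P2] Q1=[P1] Q2=[]
t=5-8: P3@Q0 runs 3, rem=9, quantum used, demote→Q1. Q0=[P2] Q1=[P1,P3] Q2=[]
t=8-10: P2@Q0 runs 2, rem=11, I/O yield, promote→Q0. Q0=[P2] Q1=[P1,P3] Q2=[]
t=10-12: P2@Q0 runs 2, rem=9, I/O yield, promote→Q0. Q0=[P2] Q1=[P1,P3] Q2=[]
t=12-14: P2@Q0 runs 2, rem=7, I/O yield, promote→Q0. Q0=[P2] Q1=[P1,P3] Q2=[]
t=14-16: P2@Q0 runs 2, rem=5, I/O yield, promote→Q0. Q0=[P2] Q1=[P1,P3] Q2=[]
t=16-18: P2@Q0 runs 2, rem=3, I/O yield, promote→Q0. Q0=[P2] Q1=[P1,P3] Q2=[]
t=18-20: P2@Q0 runs 2, rem=1, I/O yield, promote→Q0. Q0=[P2] Q1=[P1,P3] Q2=[]
t=20-21: P2@Q0 runs 1, rem=0, completes. Q0=[] Q1=[P1,P3] Q2=[]
t=21-27: P1@Q1 runs 6, rem=4, quantum used, demote→Q2. Q0=[] Q1=[P3] Q2=[P1]
t=27-33: P3@Q1 runs 6, rem=3, quantum used, demote→Q2. Q0=[] Q1=[] Q2=[P1,P3]
t=33-37: P1@Q2 runs 4, rem=0, completes. Q0=[] Q1=[] Q2=[P3]
t=37-40: P3@Q2 runs 3, rem=0, completes. Q0=[] Q1=[] Q2=[]

Answer: 1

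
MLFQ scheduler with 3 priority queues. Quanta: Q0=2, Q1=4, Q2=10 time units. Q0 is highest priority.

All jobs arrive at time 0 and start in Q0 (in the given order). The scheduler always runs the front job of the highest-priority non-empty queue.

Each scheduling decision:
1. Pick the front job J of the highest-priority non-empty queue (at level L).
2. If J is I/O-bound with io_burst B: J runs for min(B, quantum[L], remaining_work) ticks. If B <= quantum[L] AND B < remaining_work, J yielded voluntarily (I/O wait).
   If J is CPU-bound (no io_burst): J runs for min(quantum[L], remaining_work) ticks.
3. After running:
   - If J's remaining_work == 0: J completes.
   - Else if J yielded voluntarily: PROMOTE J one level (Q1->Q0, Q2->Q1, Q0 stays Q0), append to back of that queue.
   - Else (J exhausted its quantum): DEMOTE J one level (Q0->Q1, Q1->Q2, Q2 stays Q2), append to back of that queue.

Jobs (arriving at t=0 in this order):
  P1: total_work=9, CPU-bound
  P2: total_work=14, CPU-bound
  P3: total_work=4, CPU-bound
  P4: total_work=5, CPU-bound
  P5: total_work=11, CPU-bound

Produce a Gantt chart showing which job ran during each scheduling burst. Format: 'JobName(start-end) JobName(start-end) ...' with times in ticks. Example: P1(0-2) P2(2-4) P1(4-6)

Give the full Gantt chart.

Answer: P1(0-2) P2(2-4) P3(4-6) P4(6-8) P5(8-10) P1(10-14) P2(14-18) P3(18-20) P4(20-23) P5(23-27) P1(27-30) P2(30-38) P5(38-43)

Derivation:
t=0-2: P1@Q0 runs 2, rem=7, quantum used, demote→Q1. Q0=[P2,P3,P4,P5] Q1=[P1] Q2=[]
t=2-4: P2@Q0 runs 2, rem=12, quantum used, demote→Q1. Q0=[P3,P4,P5] Q1=[P1,P2] Q2=[]
t=4-6: P3@Q0 runs 2, rem=2, quantum used, demote→Q1. Q0=[P4,P5] Q1=[P1,P2,P3] Q2=[]
t=6-8: P4@Q0 runs 2, rem=3, quantum used, demote→Q1. Q0=[P5] Q1=[P1,P2,P3,P4] Q2=[]
t=8-10: P5@Q0 runs 2, rem=9, quantum used, demote→Q1. Q0=[] Q1=[P1,P2,P3,P4,P5] Q2=[]
t=10-14: P1@Q1 runs 4, rem=3, quantum used, demote→Q2. Q0=[] Q1=[P2,P3,P4,P5] Q2=[P1]
t=14-18: P2@Q1 runs 4, rem=8, quantum used, demote→Q2. Q0=[] Q1=[P3,P4,P5] Q2=[P1,P2]
t=18-20: P3@Q1 runs 2, rem=0, completes. Q0=[] Q1=[P4,P5] Q2=[P1,P2]
t=20-23: P4@Q1 runs 3, rem=0, completes. Q0=[] Q1=[P5] Q2=[P1,P2]
t=23-27: P5@Q1 runs 4, rem=5, quantum used, demote→Q2. Q0=[] Q1=[] Q2=[P1,P2,P5]
t=27-30: P1@Q2 runs 3, rem=0, completes. Q0=[] Q1=[] Q2=[P2,P5]
t=30-38: P2@Q2 runs 8, rem=0, completes. Q0=[] Q1=[] Q2=[P5]
t=38-43: P5@Q2 runs 5, rem=0, completes. Q0=[] Q1=[] Q2=[]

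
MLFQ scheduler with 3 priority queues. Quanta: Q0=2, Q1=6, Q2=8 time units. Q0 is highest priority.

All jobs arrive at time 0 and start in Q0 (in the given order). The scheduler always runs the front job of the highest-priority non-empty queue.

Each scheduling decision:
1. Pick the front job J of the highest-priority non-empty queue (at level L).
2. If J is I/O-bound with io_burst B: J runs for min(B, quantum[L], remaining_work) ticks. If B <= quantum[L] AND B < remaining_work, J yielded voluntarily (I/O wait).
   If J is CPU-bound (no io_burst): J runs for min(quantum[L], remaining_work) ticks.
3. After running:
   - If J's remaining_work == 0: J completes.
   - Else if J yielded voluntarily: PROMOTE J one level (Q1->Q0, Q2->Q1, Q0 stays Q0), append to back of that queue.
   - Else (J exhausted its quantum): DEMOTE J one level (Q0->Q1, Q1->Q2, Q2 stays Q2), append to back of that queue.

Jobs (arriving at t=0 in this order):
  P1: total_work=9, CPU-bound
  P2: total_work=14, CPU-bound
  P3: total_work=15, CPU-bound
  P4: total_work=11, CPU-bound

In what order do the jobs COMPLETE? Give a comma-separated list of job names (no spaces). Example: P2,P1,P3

t=0-2: P1@Q0 runs 2, rem=7, quantum used, demote→Q1. Q0=[P2,P3,P4] Q1=[P1] Q2=[]
t=2-4: P2@Q0 runs 2, rem=12, quantum used, demote→Q1. Q0=[P3,P4] Q1=[P1,P2] Q2=[]
t=4-6: P3@Q0 runs 2, rem=13, quantum used, demote→Q1. Q0=[P4] Q1=[P1,P2,P3] Q2=[]
t=6-8: P4@Q0 runs 2, rem=9, quantum used, demote→Q1. Q0=[] Q1=[P1,P2,P3,P4] Q2=[]
t=8-14: P1@Q1 runs 6, rem=1, quantum used, demote→Q2. Q0=[] Q1=[P2,P3,P4] Q2=[P1]
t=14-20: P2@Q1 runs 6, rem=6, quantum used, demote→Q2. Q0=[] Q1=[P3,P4] Q2=[P1,P2]
t=20-26: P3@Q1 runs 6, rem=7, quantum used, demote→Q2. Q0=[] Q1=[P4] Q2=[P1,P2,P3]
t=26-32: P4@Q1 runs 6, rem=3, quantum used, demote→Q2. Q0=[] Q1=[] Q2=[P1,P2,P3,P4]
t=32-33: P1@Q2 runs 1, rem=0, completes. Q0=[] Q1=[] Q2=[P2,P3,P4]
t=33-39: P2@Q2 runs 6, rem=0, completes. Q0=[] Q1=[] Q2=[P3,P4]
t=39-46: P3@Q2 runs 7, rem=0, completes. Q0=[] Q1=[] Q2=[P4]
t=46-49: P4@Q2 runs 3, rem=0, completes. Q0=[] Q1=[] Q2=[]

Answer: P1,P2,P3,P4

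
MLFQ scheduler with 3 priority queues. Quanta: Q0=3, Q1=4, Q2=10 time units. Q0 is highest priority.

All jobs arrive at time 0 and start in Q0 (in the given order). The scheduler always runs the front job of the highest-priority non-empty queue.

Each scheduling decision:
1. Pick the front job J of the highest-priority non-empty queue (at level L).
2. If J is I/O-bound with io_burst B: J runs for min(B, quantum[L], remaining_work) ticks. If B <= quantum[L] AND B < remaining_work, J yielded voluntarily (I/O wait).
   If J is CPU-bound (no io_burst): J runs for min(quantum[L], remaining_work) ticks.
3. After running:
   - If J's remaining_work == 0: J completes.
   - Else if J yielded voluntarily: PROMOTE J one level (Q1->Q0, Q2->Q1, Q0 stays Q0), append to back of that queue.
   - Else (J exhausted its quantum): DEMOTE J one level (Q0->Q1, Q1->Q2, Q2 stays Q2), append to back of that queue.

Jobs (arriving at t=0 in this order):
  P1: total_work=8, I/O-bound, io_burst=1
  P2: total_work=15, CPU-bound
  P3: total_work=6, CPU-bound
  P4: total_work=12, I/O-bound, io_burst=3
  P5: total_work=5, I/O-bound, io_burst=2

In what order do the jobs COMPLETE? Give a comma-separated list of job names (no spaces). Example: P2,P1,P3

Answer: P5,P4,P1,P3,P2

Derivation:
t=0-1: P1@Q0 runs 1, rem=7, I/O yield, promote→Q0. Q0=[P2,P3,P4,P5,P1] Q1=[] Q2=[]
t=1-4: P2@Q0 runs 3, rem=12, quantum used, demote→Q1. Q0=[P3,P4,P5,P1] Q1=[P2] Q2=[]
t=4-7: P3@Q0 runs 3, rem=3, quantum used, demote→Q1. Q0=[P4,P5,P1] Q1=[P2,P3] Q2=[]
t=7-10: P4@Q0 runs 3, rem=9, I/O yield, promote→Q0. Q0=[P5,P1,P4] Q1=[P2,P3] Q2=[]
t=10-12: P5@Q0 runs 2, rem=3, I/O yield, promote→Q0. Q0=[P1,P4,P5] Q1=[P2,P3] Q2=[]
t=12-13: P1@Q0 runs 1, rem=6, I/O yield, promote→Q0. Q0=[P4,P5,P1] Q1=[P2,P3] Q2=[]
t=13-16: P4@Q0 runs 3, rem=6, I/O yield, promote→Q0. Q0=[P5,P1,P4] Q1=[P2,P3] Q2=[]
t=16-18: P5@Q0 runs 2, rem=1, I/O yield, promote→Q0. Q0=[P1,P4,P5] Q1=[P2,P3] Q2=[]
t=18-19: P1@Q0 runs 1, rem=5, I/O yield, promote→Q0. Q0=[P4,P5,P1] Q1=[P2,P3] Q2=[]
t=19-22: P4@Q0 runs 3, rem=3, I/O yield, promote→Q0. Q0=[P5,P1,P4] Q1=[P2,P3] Q2=[]
t=22-23: P5@Q0 runs 1, rem=0, completes. Q0=[P1,P4] Q1=[P2,P3] Q2=[]
t=23-24: P1@Q0 runs 1, rem=4, I/O yield, promote→Q0. Q0=[P4,P1] Q1=[P2,P3] Q2=[]
t=24-27: P4@Q0 runs 3, rem=0, completes. Q0=[P1] Q1=[P2,P3] Q2=[]
t=27-28: P1@Q0 runs 1, rem=3, I/O yield, promote→Q0. Q0=[P1] Q1=[P2,P3] Q2=[]
t=28-29: P1@Q0 runs 1, rem=2, I/O yield, promote→Q0. Q0=[P1] Q1=[P2,P3] Q2=[]
t=29-30: P1@Q0 runs 1, rem=1, I/O yield, promote→Q0. Q0=[P1] Q1=[P2,P3] Q2=[]
t=30-31: P1@Q0 runs 1, rem=0, completes. Q0=[] Q1=[P2,P3] Q2=[]
t=31-35: P2@Q1 runs 4, rem=8, quantum used, demote→Q2. Q0=[] Q1=[P3] Q2=[P2]
t=35-38: P3@Q1 runs 3, rem=0, completes. Q0=[] Q1=[] Q2=[P2]
t=38-46: P2@Q2 runs 8, rem=0, completes. Q0=[] Q1=[] Q2=[]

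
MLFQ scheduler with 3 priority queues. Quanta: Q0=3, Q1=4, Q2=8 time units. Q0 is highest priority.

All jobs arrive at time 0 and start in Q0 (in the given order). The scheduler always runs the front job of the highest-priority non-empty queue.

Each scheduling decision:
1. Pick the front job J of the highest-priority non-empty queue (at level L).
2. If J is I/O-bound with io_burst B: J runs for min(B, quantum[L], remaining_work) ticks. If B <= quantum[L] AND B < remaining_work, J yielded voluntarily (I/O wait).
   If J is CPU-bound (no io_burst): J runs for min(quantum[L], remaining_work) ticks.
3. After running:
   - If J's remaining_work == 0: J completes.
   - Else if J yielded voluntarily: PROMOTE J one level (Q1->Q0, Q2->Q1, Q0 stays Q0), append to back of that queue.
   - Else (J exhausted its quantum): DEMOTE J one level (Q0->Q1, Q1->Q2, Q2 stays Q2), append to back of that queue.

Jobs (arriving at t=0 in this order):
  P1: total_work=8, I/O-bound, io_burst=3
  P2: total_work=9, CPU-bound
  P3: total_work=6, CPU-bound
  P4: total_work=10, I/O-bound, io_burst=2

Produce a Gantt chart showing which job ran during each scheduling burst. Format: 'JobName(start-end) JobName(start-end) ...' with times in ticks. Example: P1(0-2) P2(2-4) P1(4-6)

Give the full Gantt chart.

Answer: P1(0-3) P2(3-6) P3(6-9) P4(9-11) P1(11-14) P4(14-16) P1(16-18) P4(18-20) P4(20-22) P4(22-24) P2(24-28) P3(28-31) P2(31-33)

Derivation:
t=0-3: P1@Q0 runs 3, rem=5, I/O yield, promote→Q0. Q0=[P2,P3,P4,P1] Q1=[] Q2=[]
t=3-6: P2@Q0 runs 3, rem=6, quantum used, demote→Q1. Q0=[P3,P4,P1] Q1=[P2] Q2=[]
t=6-9: P3@Q0 runs 3, rem=3, quantum used, demote→Q1. Q0=[P4,P1] Q1=[P2,P3] Q2=[]
t=9-11: P4@Q0 runs 2, rem=8, I/O yield, promote→Q0. Q0=[P1,P4] Q1=[P2,P3] Q2=[]
t=11-14: P1@Q0 runs 3, rem=2, I/O yield, promote→Q0. Q0=[P4,P1] Q1=[P2,P3] Q2=[]
t=14-16: P4@Q0 runs 2, rem=6, I/O yield, promote→Q0. Q0=[P1,P4] Q1=[P2,P3] Q2=[]
t=16-18: P1@Q0 runs 2, rem=0, completes. Q0=[P4] Q1=[P2,P3] Q2=[]
t=18-20: P4@Q0 runs 2, rem=4, I/O yield, promote→Q0. Q0=[P4] Q1=[P2,P3] Q2=[]
t=20-22: P4@Q0 runs 2, rem=2, I/O yield, promote→Q0. Q0=[P4] Q1=[P2,P3] Q2=[]
t=22-24: P4@Q0 runs 2, rem=0, completes. Q0=[] Q1=[P2,P3] Q2=[]
t=24-28: P2@Q1 runs 4, rem=2, quantum used, demote→Q2. Q0=[] Q1=[P3] Q2=[P2]
t=28-31: P3@Q1 runs 3, rem=0, completes. Q0=[] Q1=[] Q2=[P2]
t=31-33: P2@Q2 runs 2, rem=0, completes. Q0=[] Q1=[] Q2=[]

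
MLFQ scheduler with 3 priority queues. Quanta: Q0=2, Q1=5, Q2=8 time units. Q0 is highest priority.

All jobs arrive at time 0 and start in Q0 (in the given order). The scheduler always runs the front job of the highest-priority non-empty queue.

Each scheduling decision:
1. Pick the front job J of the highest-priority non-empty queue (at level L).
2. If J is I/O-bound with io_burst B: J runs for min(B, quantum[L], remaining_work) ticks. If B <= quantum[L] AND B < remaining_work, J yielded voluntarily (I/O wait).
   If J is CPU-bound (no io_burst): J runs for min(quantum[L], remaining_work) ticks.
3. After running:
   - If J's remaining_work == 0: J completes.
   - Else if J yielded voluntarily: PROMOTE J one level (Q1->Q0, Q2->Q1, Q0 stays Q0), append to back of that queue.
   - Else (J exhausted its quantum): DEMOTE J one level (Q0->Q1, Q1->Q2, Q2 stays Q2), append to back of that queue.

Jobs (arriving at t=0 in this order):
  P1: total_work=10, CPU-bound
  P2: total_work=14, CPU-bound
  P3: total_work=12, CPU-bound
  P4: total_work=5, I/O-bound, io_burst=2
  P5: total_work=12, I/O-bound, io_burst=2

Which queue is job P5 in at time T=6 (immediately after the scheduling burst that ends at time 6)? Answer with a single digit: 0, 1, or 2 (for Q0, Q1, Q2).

t=0-2: P1@Q0 runs 2, rem=8, quantum used, demote→Q1. Q0=[P2,P3,P4,P5] Q1=[P1] Q2=[]
t=2-4: P2@Q0 runs 2, rem=12, quantum used, demote→Q1. Q0=[P3,P4,P5] Q1=[P1,P2] Q2=[]
t=4-6: P3@Q0 runs 2, rem=10, quantum used, demote→Q1. Q0=[P4,P5] Q1=[P1,P2,P3] Q2=[]
t=6-8: P4@Q0 runs 2, rem=3, I/O yield, promote→Q0. Q0=[P5,P4] Q1=[P1,P2,P3] Q2=[]
t=8-10: P5@Q0 runs 2, rem=10, I/O yield, promote→Q0. Q0=[P4,P5] Q1=[P1,P2,P3] Q2=[]
t=10-12: P4@Q0 runs 2, rem=1, I/O yield, promote→Q0. Q0=[P5,P4] Q1=[P1,P2,P3] Q2=[]
t=12-14: P5@Q0 runs 2, rem=8, I/O yield, promote→Q0. Q0=[P4,P5] Q1=[P1,P2,P3] Q2=[]
t=14-15: P4@Q0 runs 1, rem=0, completes. Q0=[P5] Q1=[P1,P2,P3] Q2=[]
t=15-17: P5@Q0 runs 2, rem=6, I/O yield, promote→Q0. Q0=[P5] Q1=[P1,P2,P3] Q2=[]
t=17-19: P5@Q0 runs 2, rem=4, I/O yield, promote→Q0. Q0=[P5] Q1=[P1,P2,P3] Q2=[]
t=19-21: P5@Q0 runs 2, rem=2, I/O yield, promote→Q0. Q0=[P5] Q1=[P1,P2,P3] Q2=[]
t=21-23: P5@Q0 runs 2, rem=0, completes. Q0=[] Q1=[P1,P2,P3] Q2=[]
t=23-28: P1@Q1 runs 5, rem=3, quantum used, demote→Q2. Q0=[] Q1=[P2,P3] Q2=[P1]
t=28-33: P2@Q1 runs 5, rem=7, quantum used, demote→Q2. Q0=[] Q1=[P3] Q2=[P1,P2]
t=33-38: P3@Q1 runs 5, rem=5, quantum used, demote→Q2. Q0=[] Q1=[] Q2=[P1,P2,P3]
t=38-41: P1@Q2 runs 3, rem=0, completes. Q0=[] Q1=[] Q2=[P2,P3]
t=41-48: P2@Q2 runs 7, rem=0, completes. Q0=[] Q1=[] Q2=[P3]
t=48-53: P3@Q2 runs 5, rem=0, completes. Q0=[] Q1=[] Q2=[]

Answer: 0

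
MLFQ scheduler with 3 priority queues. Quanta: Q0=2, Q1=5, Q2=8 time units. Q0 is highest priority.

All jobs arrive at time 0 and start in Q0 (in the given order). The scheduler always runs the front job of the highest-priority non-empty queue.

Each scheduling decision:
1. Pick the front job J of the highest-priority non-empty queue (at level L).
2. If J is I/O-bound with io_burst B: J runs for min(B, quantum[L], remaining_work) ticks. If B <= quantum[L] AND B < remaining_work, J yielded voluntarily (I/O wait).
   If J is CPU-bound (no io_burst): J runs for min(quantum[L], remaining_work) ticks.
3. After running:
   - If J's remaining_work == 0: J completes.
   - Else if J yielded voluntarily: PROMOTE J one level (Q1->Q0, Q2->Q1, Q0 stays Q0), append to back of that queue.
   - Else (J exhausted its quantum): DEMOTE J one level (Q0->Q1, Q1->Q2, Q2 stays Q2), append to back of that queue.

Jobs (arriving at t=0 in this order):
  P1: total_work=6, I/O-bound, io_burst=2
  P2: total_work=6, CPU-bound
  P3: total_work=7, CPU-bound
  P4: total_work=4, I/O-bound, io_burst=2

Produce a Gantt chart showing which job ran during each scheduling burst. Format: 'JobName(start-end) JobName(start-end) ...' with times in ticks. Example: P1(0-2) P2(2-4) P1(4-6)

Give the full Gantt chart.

Answer: P1(0-2) P2(2-4) P3(4-6) P4(6-8) P1(8-10) P4(10-12) P1(12-14) P2(14-18) P3(18-23)

Derivation:
t=0-2: P1@Q0 runs 2, rem=4, I/O yield, promote→Q0. Q0=[P2,P3,P4,P1] Q1=[] Q2=[]
t=2-4: P2@Q0 runs 2, rem=4, quantum used, demote→Q1. Q0=[P3,P4,P1] Q1=[P2] Q2=[]
t=4-6: P3@Q0 runs 2, rem=5, quantum used, demote→Q1. Q0=[P4,P1] Q1=[P2,P3] Q2=[]
t=6-8: P4@Q0 runs 2, rem=2, I/O yield, promote→Q0. Q0=[P1,P4] Q1=[P2,P3] Q2=[]
t=8-10: P1@Q0 runs 2, rem=2, I/O yield, promote→Q0. Q0=[P4,P1] Q1=[P2,P3] Q2=[]
t=10-12: P4@Q0 runs 2, rem=0, completes. Q0=[P1] Q1=[P2,P3] Q2=[]
t=12-14: P1@Q0 runs 2, rem=0, completes. Q0=[] Q1=[P2,P3] Q2=[]
t=14-18: P2@Q1 runs 4, rem=0, completes. Q0=[] Q1=[P3] Q2=[]
t=18-23: P3@Q1 runs 5, rem=0, completes. Q0=[] Q1=[] Q2=[]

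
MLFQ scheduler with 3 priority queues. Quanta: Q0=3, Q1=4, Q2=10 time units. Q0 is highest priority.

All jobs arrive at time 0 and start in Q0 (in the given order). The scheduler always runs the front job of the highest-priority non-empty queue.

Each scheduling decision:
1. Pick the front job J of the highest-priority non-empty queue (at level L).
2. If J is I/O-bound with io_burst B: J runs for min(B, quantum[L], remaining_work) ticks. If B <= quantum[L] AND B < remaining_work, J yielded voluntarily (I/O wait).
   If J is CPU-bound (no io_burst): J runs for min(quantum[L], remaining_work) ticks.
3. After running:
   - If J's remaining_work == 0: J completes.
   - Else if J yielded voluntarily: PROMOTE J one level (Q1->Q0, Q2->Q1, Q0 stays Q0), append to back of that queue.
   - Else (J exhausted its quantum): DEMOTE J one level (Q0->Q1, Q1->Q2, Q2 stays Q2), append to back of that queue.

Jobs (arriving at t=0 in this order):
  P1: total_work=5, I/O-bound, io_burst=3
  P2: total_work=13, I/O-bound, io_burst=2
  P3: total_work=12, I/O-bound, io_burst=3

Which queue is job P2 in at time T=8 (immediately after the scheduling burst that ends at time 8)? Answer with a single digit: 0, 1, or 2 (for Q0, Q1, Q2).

Answer: 0

Derivation:
t=0-3: P1@Q0 runs 3, rem=2, I/O yield, promote→Q0. Q0=[P2,P3,P1] Q1=[] Q2=[]
t=3-5: P2@Q0 runs 2, rem=11, I/O yield, promote→Q0. Q0=[P3,P1,P2] Q1=[] Q2=[]
t=5-8: P3@Q0 runs 3, rem=9, I/O yield, promote→Q0. Q0=[P1,P2,P3] Q1=[] Q2=[]
t=8-10: P1@Q0 runs 2, rem=0, completes. Q0=[P2,P3] Q1=[] Q2=[]
t=10-12: P2@Q0 runs 2, rem=9, I/O yield, promote→Q0. Q0=[P3,P2] Q1=[] Q2=[]
t=12-15: P3@Q0 runs 3, rem=6, I/O yield, promote→Q0. Q0=[P2,P3] Q1=[] Q2=[]
t=15-17: P2@Q0 runs 2, rem=7, I/O yield, promote→Q0. Q0=[P3,P2] Q1=[] Q2=[]
t=17-20: P3@Q0 runs 3, rem=3, I/O yield, promote→Q0. Q0=[P2,P3] Q1=[] Q2=[]
t=20-22: P2@Q0 runs 2, rem=5, I/O yield, promote→Q0. Q0=[P3,P2] Q1=[] Q2=[]
t=22-25: P3@Q0 runs 3, rem=0, completes. Q0=[P2] Q1=[] Q2=[]
t=25-27: P2@Q0 runs 2, rem=3, I/O yield, promote→Q0. Q0=[P2] Q1=[] Q2=[]
t=27-29: P2@Q0 runs 2, rem=1, I/O yield, promote→Q0. Q0=[P2] Q1=[] Q2=[]
t=29-30: P2@Q0 runs 1, rem=0, completes. Q0=[] Q1=[] Q2=[]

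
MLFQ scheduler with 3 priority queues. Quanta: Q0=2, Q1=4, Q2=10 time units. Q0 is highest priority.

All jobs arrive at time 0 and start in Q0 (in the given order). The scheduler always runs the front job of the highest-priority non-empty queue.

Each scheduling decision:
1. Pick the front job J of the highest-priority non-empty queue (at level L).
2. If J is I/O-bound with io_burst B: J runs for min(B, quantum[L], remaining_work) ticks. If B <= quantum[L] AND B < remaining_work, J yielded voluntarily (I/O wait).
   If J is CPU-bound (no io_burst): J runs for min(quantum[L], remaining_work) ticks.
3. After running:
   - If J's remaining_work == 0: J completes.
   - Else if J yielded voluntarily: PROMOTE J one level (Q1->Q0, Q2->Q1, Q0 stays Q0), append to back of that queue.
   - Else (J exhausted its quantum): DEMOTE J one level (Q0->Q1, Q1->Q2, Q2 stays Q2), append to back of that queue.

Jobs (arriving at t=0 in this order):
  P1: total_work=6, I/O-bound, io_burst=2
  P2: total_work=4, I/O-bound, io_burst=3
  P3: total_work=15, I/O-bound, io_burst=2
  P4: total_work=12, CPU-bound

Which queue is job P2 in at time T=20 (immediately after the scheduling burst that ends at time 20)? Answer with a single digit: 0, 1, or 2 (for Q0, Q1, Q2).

t=0-2: P1@Q0 runs 2, rem=4, I/O yield, promote→Q0. Q0=[P2,P3,P4,P1] Q1=[] Q2=[]
t=2-4: P2@Q0 runs 2, rem=2, quantum used, demote→Q1. Q0=[P3,P4,P1] Q1=[P2] Q2=[]
t=4-6: P3@Q0 runs 2, rem=13, I/O yield, promote→Q0. Q0=[P4,P1,P3] Q1=[P2] Q2=[]
t=6-8: P4@Q0 runs 2, rem=10, quantum used, demote→Q1. Q0=[P1,P3] Q1=[P2,P4] Q2=[]
t=8-10: P1@Q0 runs 2, rem=2, I/O yield, promote→Q0. Q0=[P3,P1] Q1=[P2,P4] Q2=[]
t=10-12: P3@Q0 runs 2, rem=11, I/O yield, promote→Q0. Q0=[P1,P3] Q1=[P2,P4] Q2=[]
t=12-14: P1@Q0 runs 2, rem=0, completes. Q0=[P3] Q1=[P2,P4] Q2=[]
t=14-16: P3@Q0 runs 2, rem=9, I/O yield, promote→Q0. Q0=[P3] Q1=[P2,P4] Q2=[]
t=16-18: P3@Q0 runs 2, rem=7, I/O yield, promote→Q0. Q0=[P3] Q1=[P2,P4] Q2=[]
t=18-20: P3@Q0 runs 2, rem=5, I/O yield, promote→Q0. Q0=[P3] Q1=[P2,P4] Q2=[]
t=20-22: P3@Q0 runs 2, rem=3, I/O yield, promote→Q0. Q0=[P3] Q1=[P2,P4] Q2=[]
t=22-24: P3@Q0 runs 2, rem=1, I/O yield, promote→Q0. Q0=[P3] Q1=[P2,P4] Q2=[]
t=24-25: P3@Q0 runs 1, rem=0, completes. Q0=[] Q1=[P2,P4] Q2=[]
t=25-27: P2@Q1 runs 2, rem=0, completes. Q0=[] Q1=[P4] Q2=[]
t=27-31: P4@Q1 runs 4, rem=6, quantum used, demote→Q2. Q0=[] Q1=[] Q2=[P4]
t=31-37: P4@Q2 runs 6, rem=0, completes. Q0=[] Q1=[] Q2=[]

Answer: 1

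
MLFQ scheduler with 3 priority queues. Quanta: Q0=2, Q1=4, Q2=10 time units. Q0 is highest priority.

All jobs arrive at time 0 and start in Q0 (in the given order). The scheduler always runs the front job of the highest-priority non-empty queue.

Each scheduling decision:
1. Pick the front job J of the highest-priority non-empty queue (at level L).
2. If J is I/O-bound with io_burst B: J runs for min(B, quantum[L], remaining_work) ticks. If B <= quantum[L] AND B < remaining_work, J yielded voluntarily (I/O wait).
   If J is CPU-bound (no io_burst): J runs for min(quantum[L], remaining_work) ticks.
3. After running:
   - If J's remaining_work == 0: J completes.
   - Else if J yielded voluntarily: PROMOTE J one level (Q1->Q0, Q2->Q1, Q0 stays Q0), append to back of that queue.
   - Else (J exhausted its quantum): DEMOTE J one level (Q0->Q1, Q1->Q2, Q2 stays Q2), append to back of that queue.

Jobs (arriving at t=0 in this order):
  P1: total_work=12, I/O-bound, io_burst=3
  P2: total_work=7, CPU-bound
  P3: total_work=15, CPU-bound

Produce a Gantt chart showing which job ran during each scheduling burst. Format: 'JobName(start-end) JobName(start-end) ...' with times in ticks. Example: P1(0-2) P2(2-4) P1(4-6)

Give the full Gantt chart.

t=0-2: P1@Q0 runs 2, rem=10, quantum used, demote→Q1. Q0=[P2,P3] Q1=[P1] Q2=[]
t=2-4: P2@Q0 runs 2, rem=5, quantum used, demote→Q1. Q0=[P3] Q1=[P1,P2] Q2=[]
t=4-6: P3@Q0 runs 2, rem=13, quantum used, demote→Q1. Q0=[] Q1=[P1,P2,P3] Q2=[]
t=6-9: P1@Q1 runs 3, rem=7, I/O yield, promote→Q0. Q0=[P1] Q1=[P2,P3] Q2=[]
t=9-11: P1@Q0 runs 2, rem=5, quantum used, demote→Q1. Q0=[] Q1=[P2,P3,P1] Q2=[]
t=11-15: P2@Q1 runs 4, rem=1, quantum used, demote→Q2. Q0=[] Q1=[P3,P1] Q2=[P2]
t=15-19: P3@Q1 runs 4, rem=9, quantum used, demote→Q2. Q0=[] Q1=[P1] Q2=[P2,P3]
t=19-22: P1@Q1 runs 3, rem=2, I/O yield, promote→Q0. Q0=[P1] Q1=[] Q2=[P2,P3]
t=22-24: P1@Q0 runs 2, rem=0, completes. Q0=[] Q1=[] Q2=[P2,P3]
t=24-25: P2@Q2 runs 1, rem=0, completes. Q0=[] Q1=[] Q2=[P3]
t=25-34: P3@Q2 runs 9, rem=0, completes. Q0=[] Q1=[] Q2=[]

Answer: P1(0-2) P2(2-4) P3(4-6) P1(6-9) P1(9-11) P2(11-15) P3(15-19) P1(19-22) P1(22-24) P2(24-25) P3(25-34)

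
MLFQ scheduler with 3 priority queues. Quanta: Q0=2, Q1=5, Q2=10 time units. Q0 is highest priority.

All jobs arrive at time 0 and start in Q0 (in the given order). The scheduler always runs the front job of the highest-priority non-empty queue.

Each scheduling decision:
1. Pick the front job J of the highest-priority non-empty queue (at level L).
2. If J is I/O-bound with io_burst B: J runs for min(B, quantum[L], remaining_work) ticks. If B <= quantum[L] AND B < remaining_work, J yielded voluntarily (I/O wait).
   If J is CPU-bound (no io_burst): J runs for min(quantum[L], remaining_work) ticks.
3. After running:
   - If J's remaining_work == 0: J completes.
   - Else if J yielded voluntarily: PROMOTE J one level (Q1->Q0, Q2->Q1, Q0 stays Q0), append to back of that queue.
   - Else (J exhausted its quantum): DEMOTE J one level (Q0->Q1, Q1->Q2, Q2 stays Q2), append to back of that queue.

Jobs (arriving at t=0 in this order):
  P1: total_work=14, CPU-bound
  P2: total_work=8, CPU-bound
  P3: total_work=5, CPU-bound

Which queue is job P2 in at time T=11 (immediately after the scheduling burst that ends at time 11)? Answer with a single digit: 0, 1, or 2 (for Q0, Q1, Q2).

t=0-2: P1@Q0 runs 2, rem=12, quantum used, demote→Q1. Q0=[P2,P3] Q1=[P1] Q2=[]
t=2-4: P2@Q0 runs 2, rem=6, quantum used, demote→Q1. Q0=[P3] Q1=[P1,P2] Q2=[]
t=4-6: P3@Q0 runs 2, rem=3, quantum used, demote→Q1. Q0=[] Q1=[P1,P2,P3] Q2=[]
t=6-11: P1@Q1 runs 5, rem=7, quantum used, demote→Q2. Q0=[] Q1=[P2,P3] Q2=[P1]
t=11-16: P2@Q1 runs 5, rem=1, quantum used, demote→Q2. Q0=[] Q1=[P3] Q2=[P1,P2]
t=16-19: P3@Q1 runs 3, rem=0, completes. Q0=[] Q1=[] Q2=[P1,P2]
t=19-26: P1@Q2 runs 7, rem=0, completes. Q0=[] Q1=[] Q2=[P2]
t=26-27: P2@Q2 runs 1, rem=0, completes. Q0=[] Q1=[] Q2=[]

Answer: 1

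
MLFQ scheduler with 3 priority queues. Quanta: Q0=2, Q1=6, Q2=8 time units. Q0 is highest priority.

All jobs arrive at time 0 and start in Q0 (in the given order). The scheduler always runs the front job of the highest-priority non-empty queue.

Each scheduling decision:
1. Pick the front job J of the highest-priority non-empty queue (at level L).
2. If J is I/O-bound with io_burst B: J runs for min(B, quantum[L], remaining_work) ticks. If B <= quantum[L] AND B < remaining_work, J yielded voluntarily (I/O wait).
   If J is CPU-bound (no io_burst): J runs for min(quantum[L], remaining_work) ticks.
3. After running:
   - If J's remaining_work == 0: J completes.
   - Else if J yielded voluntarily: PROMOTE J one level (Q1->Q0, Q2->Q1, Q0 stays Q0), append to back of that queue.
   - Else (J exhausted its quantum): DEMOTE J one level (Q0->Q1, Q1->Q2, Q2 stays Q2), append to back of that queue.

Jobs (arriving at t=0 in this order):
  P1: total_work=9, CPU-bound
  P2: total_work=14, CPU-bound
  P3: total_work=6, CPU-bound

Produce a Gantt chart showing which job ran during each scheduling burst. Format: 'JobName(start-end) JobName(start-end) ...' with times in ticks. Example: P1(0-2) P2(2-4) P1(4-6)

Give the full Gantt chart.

t=0-2: P1@Q0 runs 2, rem=7, quantum used, demote→Q1. Q0=[P2,P3] Q1=[P1] Q2=[]
t=2-4: P2@Q0 runs 2, rem=12, quantum used, demote→Q1. Q0=[P3] Q1=[P1,P2] Q2=[]
t=4-6: P3@Q0 runs 2, rem=4, quantum used, demote→Q1. Q0=[] Q1=[P1,P2,P3] Q2=[]
t=6-12: P1@Q1 runs 6, rem=1, quantum used, demote→Q2. Q0=[] Q1=[P2,P3] Q2=[P1]
t=12-18: P2@Q1 runs 6, rem=6, quantum used, demote→Q2. Q0=[] Q1=[P3] Q2=[P1,P2]
t=18-22: P3@Q1 runs 4, rem=0, completes. Q0=[] Q1=[] Q2=[P1,P2]
t=22-23: P1@Q2 runs 1, rem=0, completes. Q0=[] Q1=[] Q2=[P2]
t=23-29: P2@Q2 runs 6, rem=0, completes. Q0=[] Q1=[] Q2=[]

Answer: P1(0-2) P2(2-4) P3(4-6) P1(6-12) P2(12-18) P3(18-22) P1(22-23) P2(23-29)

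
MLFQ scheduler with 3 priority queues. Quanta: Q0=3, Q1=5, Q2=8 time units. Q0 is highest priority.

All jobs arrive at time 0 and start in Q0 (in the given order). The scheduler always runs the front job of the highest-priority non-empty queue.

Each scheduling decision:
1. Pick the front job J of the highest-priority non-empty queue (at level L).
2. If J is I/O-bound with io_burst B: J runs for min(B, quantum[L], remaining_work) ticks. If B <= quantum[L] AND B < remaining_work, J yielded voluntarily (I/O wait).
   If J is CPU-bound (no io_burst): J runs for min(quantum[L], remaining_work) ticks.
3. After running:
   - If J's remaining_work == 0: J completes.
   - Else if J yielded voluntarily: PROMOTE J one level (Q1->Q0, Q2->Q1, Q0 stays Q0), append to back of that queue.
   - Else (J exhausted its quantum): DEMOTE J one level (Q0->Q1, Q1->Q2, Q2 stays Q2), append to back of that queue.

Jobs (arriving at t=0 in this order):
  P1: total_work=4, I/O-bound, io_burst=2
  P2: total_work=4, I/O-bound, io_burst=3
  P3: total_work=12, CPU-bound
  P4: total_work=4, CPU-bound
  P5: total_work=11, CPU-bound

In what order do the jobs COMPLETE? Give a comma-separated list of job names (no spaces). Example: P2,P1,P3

t=0-2: P1@Q0 runs 2, rem=2, I/O yield, promote→Q0. Q0=[P2,P3,P4,P5,P1] Q1=[] Q2=[]
t=2-5: P2@Q0 runs 3, rem=1, I/O yield, promote→Q0. Q0=[P3,P4,P5,P1,P2] Q1=[] Q2=[]
t=5-8: P3@Q0 runs 3, rem=9, quantum used, demote→Q1. Q0=[P4,P5,P1,P2] Q1=[P3] Q2=[]
t=8-11: P4@Q0 runs 3, rem=1, quantum used, demote→Q1. Q0=[P5,P1,P2] Q1=[P3,P4] Q2=[]
t=11-14: P5@Q0 runs 3, rem=8, quantum used, demote→Q1. Q0=[P1,P2] Q1=[P3,P4,P5] Q2=[]
t=14-16: P1@Q0 runs 2, rem=0, completes. Q0=[P2] Q1=[P3,P4,P5] Q2=[]
t=16-17: P2@Q0 runs 1, rem=0, completes. Q0=[] Q1=[P3,P4,P5] Q2=[]
t=17-22: P3@Q1 runs 5, rem=4, quantum used, demote→Q2. Q0=[] Q1=[P4,P5] Q2=[P3]
t=22-23: P4@Q1 runs 1, rem=0, completes. Q0=[] Q1=[P5] Q2=[P3]
t=23-28: P5@Q1 runs 5, rem=3, quantum used, demote→Q2. Q0=[] Q1=[] Q2=[P3,P5]
t=28-32: P3@Q2 runs 4, rem=0, completes. Q0=[] Q1=[] Q2=[P5]
t=32-35: P5@Q2 runs 3, rem=0, completes. Q0=[] Q1=[] Q2=[]

Answer: P1,P2,P4,P3,P5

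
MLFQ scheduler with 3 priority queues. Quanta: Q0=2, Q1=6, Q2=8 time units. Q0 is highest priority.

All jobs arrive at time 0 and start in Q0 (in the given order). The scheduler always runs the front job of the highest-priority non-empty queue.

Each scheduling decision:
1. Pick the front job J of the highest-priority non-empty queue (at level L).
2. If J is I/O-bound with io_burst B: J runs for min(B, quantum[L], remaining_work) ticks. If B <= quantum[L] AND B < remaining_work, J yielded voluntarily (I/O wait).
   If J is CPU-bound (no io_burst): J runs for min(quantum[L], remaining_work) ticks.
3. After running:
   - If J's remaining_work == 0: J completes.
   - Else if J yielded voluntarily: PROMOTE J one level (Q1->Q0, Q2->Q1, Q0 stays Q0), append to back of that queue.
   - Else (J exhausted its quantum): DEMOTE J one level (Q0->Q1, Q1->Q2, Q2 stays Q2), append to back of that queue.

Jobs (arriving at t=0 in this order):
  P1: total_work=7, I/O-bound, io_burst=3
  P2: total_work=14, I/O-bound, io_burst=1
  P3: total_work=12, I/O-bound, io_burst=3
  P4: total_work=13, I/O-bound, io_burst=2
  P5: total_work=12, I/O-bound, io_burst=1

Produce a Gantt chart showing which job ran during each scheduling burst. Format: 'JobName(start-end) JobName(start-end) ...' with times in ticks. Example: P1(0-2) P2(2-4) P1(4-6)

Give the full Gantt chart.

Answer: P1(0-2) P2(2-3) P3(3-5) P4(5-7) P5(7-8) P2(8-9) P4(9-11) P5(11-12) P2(12-13) P4(13-15) P5(15-16) P2(16-17) P4(17-19) P5(19-20) P2(20-21) P4(21-23) P5(23-24) P2(24-25) P4(25-27) P5(27-28) P2(28-29) P4(29-30) P5(30-31) P2(31-32) P5(32-33) P2(33-34) P5(34-35) P2(35-36) P5(36-37) P2(37-38) P5(38-39) P2(39-40) P5(40-41) P2(41-42) P2(42-43) P1(43-46) P1(46-48) P3(48-51) P3(51-53) P3(53-56) P3(56-58)

Derivation:
t=0-2: P1@Q0 runs 2, rem=5, quantum used, demote→Q1. Q0=[P2,P3,P4,P5] Q1=[P1] Q2=[]
t=2-3: P2@Q0 runs 1, rem=13, I/O yield, promote→Q0. Q0=[P3,P4,P5,P2] Q1=[P1] Q2=[]
t=3-5: P3@Q0 runs 2, rem=10, quantum used, demote→Q1. Q0=[P4,P5,P2] Q1=[P1,P3] Q2=[]
t=5-7: P4@Q0 runs 2, rem=11, I/O yield, promote→Q0. Q0=[P5,P2,P4] Q1=[P1,P3] Q2=[]
t=7-8: P5@Q0 runs 1, rem=11, I/O yield, promote→Q0. Q0=[P2,P4,P5] Q1=[P1,P3] Q2=[]
t=8-9: P2@Q0 runs 1, rem=12, I/O yield, promote→Q0. Q0=[P4,P5,P2] Q1=[P1,P3] Q2=[]
t=9-11: P4@Q0 runs 2, rem=9, I/O yield, promote→Q0. Q0=[P5,P2,P4] Q1=[P1,P3] Q2=[]
t=11-12: P5@Q0 runs 1, rem=10, I/O yield, promote→Q0. Q0=[P2,P4,P5] Q1=[P1,P3] Q2=[]
t=12-13: P2@Q0 runs 1, rem=11, I/O yield, promote→Q0. Q0=[P4,P5,P2] Q1=[P1,P3] Q2=[]
t=13-15: P4@Q0 runs 2, rem=7, I/O yield, promote→Q0. Q0=[P5,P2,P4] Q1=[P1,P3] Q2=[]
t=15-16: P5@Q0 runs 1, rem=9, I/O yield, promote→Q0. Q0=[P2,P4,P5] Q1=[P1,P3] Q2=[]
t=16-17: P2@Q0 runs 1, rem=10, I/O yield, promote→Q0. Q0=[P4,P5,P2] Q1=[P1,P3] Q2=[]
t=17-19: P4@Q0 runs 2, rem=5, I/O yield, promote→Q0. Q0=[P5,P2,P4] Q1=[P1,P3] Q2=[]
t=19-20: P5@Q0 runs 1, rem=8, I/O yield, promote→Q0. Q0=[P2,P4,P5] Q1=[P1,P3] Q2=[]
t=20-21: P2@Q0 runs 1, rem=9, I/O yield, promote→Q0. Q0=[P4,P5,P2] Q1=[P1,P3] Q2=[]
t=21-23: P4@Q0 runs 2, rem=3, I/O yield, promote→Q0. Q0=[P5,P2,P4] Q1=[P1,P3] Q2=[]
t=23-24: P5@Q0 runs 1, rem=7, I/O yield, promote→Q0. Q0=[P2,P4,P5] Q1=[P1,P3] Q2=[]
t=24-25: P2@Q0 runs 1, rem=8, I/O yield, promote→Q0. Q0=[P4,P5,P2] Q1=[P1,P3] Q2=[]
t=25-27: P4@Q0 runs 2, rem=1, I/O yield, promote→Q0. Q0=[P5,P2,P4] Q1=[P1,P3] Q2=[]
t=27-28: P5@Q0 runs 1, rem=6, I/O yield, promote→Q0. Q0=[P2,P4,P5] Q1=[P1,P3] Q2=[]
t=28-29: P2@Q0 runs 1, rem=7, I/O yield, promote→Q0. Q0=[P4,P5,P2] Q1=[P1,P3] Q2=[]
t=29-30: P4@Q0 runs 1, rem=0, completes. Q0=[P5,P2] Q1=[P1,P3] Q2=[]
t=30-31: P5@Q0 runs 1, rem=5, I/O yield, promote→Q0. Q0=[P2,P5] Q1=[P1,P3] Q2=[]
t=31-32: P2@Q0 runs 1, rem=6, I/O yield, promote→Q0. Q0=[P5,P2] Q1=[P1,P3] Q2=[]
t=32-33: P5@Q0 runs 1, rem=4, I/O yield, promote→Q0. Q0=[P2,P5] Q1=[P1,P3] Q2=[]
t=33-34: P2@Q0 runs 1, rem=5, I/O yield, promote→Q0. Q0=[P5,P2] Q1=[P1,P3] Q2=[]
t=34-35: P5@Q0 runs 1, rem=3, I/O yield, promote→Q0. Q0=[P2,P5] Q1=[P1,P3] Q2=[]
t=35-36: P2@Q0 runs 1, rem=4, I/O yield, promote→Q0. Q0=[P5,P2] Q1=[P1,P3] Q2=[]
t=36-37: P5@Q0 runs 1, rem=2, I/O yield, promote→Q0. Q0=[P2,P5] Q1=[P1,P3] Q2=[]
t=37-38: P2@Q0 runs 1, rem=3, I/O yield, promote→Q0. Q0=[P5,P2] Q1=[P1,P3] Q2=[]
t=38-39: P5@Q0 runs 1, rem=1, I/O yield, promote→Q0. Q0=[P2,P5] Q1=[P1,P3] Q2=[]
t=39-40: P2@Q0 runs 1, rem=2, I/O yield, promote→Q0. Q0=[P5,P2] Q1=[P1,P3] Q2=[]
t=40-41: P5@Q0 runs 1, rem=0, completes. Q0=[P2] Q1=[P1,P3] Q2=[]
t=41-42: P2@Q0 runs 1, rem=1, I/O yield, promote→Q0. Q0=[P2] Q1=[P1,P3] Q2=[]
t=42-43: P2@Q0 runs 1, rem=0, completes. Q0=[] Q1=[P1,P3] Q2=[]
t=43-46: P1@Q1 runs 3, rem=2, I/O yield, promote→Q0. Q0=[P1] Q1=[P3] Q2=[]
t=46-48: P1@Q0 runs 2, rem=0, completes. Q0=[] Q1=[P3] Q2=[]
t=48-51: P3@Q1 runs 3, rem=7, I/O yield, promote→Q0. Q0=[P3] Q1=[] Q2=[]
t=51-53: P3@Q0 runs 2, rem=5, quantum used, demote→Q1. Q0=[] Q1=[P3] Q2=[]
t=53-56: P3@Q1 runs 3, rem=2, I/O yield, promote→Q0. Q0=[P3] Q1=[] Q2=[]
t=56-58: P3@Q0 runs 2, rem=0, completes. Q0=[] Q1=[] Q2=[]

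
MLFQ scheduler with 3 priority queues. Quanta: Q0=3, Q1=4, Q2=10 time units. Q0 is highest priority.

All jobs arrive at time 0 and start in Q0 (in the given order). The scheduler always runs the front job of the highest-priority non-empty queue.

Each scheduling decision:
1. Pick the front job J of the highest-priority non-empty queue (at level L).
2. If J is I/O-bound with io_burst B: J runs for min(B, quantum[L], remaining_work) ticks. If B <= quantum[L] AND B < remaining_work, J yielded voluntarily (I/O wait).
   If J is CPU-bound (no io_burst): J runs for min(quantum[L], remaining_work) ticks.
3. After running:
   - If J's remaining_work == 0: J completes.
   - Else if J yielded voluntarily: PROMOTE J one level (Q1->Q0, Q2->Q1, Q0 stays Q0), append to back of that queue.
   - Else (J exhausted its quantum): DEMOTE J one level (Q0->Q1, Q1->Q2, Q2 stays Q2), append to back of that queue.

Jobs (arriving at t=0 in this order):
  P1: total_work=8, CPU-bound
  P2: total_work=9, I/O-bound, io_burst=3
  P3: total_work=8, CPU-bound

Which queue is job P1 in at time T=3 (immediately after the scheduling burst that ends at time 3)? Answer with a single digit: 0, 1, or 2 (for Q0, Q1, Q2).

Answer: 1

Derivation:
t=0-3: P1@Q0 runs 3, rem=5, quantum used, demote→Q1. Q0=[P2,P3] Q1=[P1] Q2=[]
t=3-6: P2@Q0 runs 3, rem=6, I/O yield, promote→Q0. Q0=[P3,P2] Q1=[P1] Q2=[]
t=6-9: P3@Q0 runs 3, rem=5, quantum used, demote→Q1. Q0=[P2] Q1=[P1,P3] Q2=[]
t=9-12: P2@Q0 runs 3, rem=3, I/O yield, promote→Q0. Q0=[P2] Q1=[P1,P3] Q2=[]
t=12-15: P2@Q0 runs 3, rem=0, completes. Q0=[] Q1=[P1,P3] Q2=[]
t=15-19: P1@Q1 runs 4, rem=1, quantum used, demote→Q2. Q0=[] Q1=[P3] Q2=[P1]
t=19-23: P3@Q1 runs 4, rem=1, quantum used, demote→Q2. Q0=[] Q1=[] Q2=[P1,P3]
t=23-24: P1@Q2 runs 1, rem=0, completes. Q0=[] Q1=[] Q2=[P3]
t=24-25: P3@Q2 runs 1, rem=0, completes. Q0=[] Q1=[] Q2=[]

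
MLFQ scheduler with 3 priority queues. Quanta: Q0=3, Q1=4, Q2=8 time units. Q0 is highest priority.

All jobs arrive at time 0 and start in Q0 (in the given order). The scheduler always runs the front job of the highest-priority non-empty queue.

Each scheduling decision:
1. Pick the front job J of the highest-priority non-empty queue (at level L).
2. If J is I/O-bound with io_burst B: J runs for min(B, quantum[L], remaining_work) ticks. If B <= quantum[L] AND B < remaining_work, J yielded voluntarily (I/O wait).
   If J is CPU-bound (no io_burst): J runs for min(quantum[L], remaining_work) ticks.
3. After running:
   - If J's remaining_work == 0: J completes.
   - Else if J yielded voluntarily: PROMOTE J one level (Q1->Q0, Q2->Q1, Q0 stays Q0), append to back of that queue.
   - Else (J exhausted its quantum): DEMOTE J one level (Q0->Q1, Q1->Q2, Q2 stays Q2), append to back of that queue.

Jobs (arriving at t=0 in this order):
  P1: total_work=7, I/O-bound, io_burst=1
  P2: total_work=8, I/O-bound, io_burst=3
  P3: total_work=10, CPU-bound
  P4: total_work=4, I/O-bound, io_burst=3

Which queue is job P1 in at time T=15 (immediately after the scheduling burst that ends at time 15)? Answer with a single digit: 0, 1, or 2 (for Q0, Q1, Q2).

Answer: 0

Derivation:
t=0-1: P1@Q0 runs 1, rem=6, I/O yield, promote→Q0. Q0=[P2,P3,P4,P1] Q1=[] Q2=[]
t=1-4: P2@Q0 runs 3, rem=5, I/O yield, promote→Q0. Q0=[P3,P4,P1,P2] Q1=[] Q2=[]
t=4-7: P3@Q0 runs 3, rem=7, quantum used, demote→Q1. Q0=[P4,P1,P2] Q1=[P3] Q2=[]
t=7-10: P4@Q0 runs 3, rem=1, I/O yield, promote→Q0. Q0=[P1,P2,P4] Q1=[P3] Q2=[]
t=10-11: P1@Q0 runs 1, rem=5, I/O yield, promote→Q0. Q0=[P2,P4,P1] Q1=[P3] Q2=[]
t=11-14: P2@Q0 runs 3, rem=2, I/O yield, promote→Q0. Q0=[P4,P1,P2] Q1=[P3] Q2=[]
t=14-15: P4@Q0 runs 1, rem=0, completes. Q0=[P1,P2] Q1=[P3] Q2=[]
t=15-16: P1@Q0 runs 1, rem=4, I/O yield, promote→Q0. Q0=[P2,P1] Q1=[P3] Q2=[]
t=16-18: P2@Q0 runs 2, rem=0, completes. Q0=[P1] Q1=[P3] Q2=[]
t=18-19: P1@Q0 runs 1, rem=3, I/O yield, promote→Q0. Q0=[P1] Q1=[P3] Q2=[]
t=19-20: P1@Q0 runs 1, rem=2, I/O yield, promote→Q0. Q0=[P1] Q1=[P3] Q2=[]
t=20-21: P1@Q0 runs 1, rem=1, I/O yield, promote→Q0. Q0=[P1] Q1=[P3] Q2=[]
t=21-22: P1@Q0 runs 1, rem=0, completes. Q0=[] Q1=[P3] Q2=[]
t=22-26: P3@Q1 runs 4, rem=3, quantum used, demote→Q2. Q0=[] Q1=[] Q2=[P3]
t=26-29: P3@Q2 runs 3, rem=0, completes. Q0=[] Q1=[] Q2=[]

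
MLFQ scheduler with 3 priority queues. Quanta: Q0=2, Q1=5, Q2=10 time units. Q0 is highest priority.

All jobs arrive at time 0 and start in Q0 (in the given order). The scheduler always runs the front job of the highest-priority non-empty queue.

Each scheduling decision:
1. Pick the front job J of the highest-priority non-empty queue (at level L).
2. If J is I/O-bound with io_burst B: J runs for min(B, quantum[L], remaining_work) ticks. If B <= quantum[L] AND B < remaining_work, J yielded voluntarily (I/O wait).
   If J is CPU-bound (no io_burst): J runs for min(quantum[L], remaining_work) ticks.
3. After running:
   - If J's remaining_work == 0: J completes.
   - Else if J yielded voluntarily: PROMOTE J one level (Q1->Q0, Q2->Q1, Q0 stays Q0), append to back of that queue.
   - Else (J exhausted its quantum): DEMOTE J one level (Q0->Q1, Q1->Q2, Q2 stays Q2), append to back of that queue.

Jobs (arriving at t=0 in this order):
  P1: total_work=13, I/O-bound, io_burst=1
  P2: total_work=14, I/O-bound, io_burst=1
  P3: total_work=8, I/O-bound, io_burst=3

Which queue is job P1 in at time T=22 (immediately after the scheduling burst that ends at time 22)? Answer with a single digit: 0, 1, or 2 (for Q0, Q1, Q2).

t=0-1: P1@Q0 runs 1, rem=12, I/O yield, promote→Q0. Q0=[P2,P3,P1] Q1=[] Q2=[]
t=1-2: P2@Q0 runs 1, rem=13, I/O yield, promote→Q0. Q0=[P3,P1,P2] Q1=[] Q2=[]
t=2-4: P3@Q0 runs 2, rem=6, quantum used, demote→Q1. Q0=[P1,P2] Q1=[P3] Q2=[]
t=4-5: P1@Q0 runs 1, rem=11, I/O yield, promote→Q0. Q0=[P2,P1] Q1=[P3] Q2=[]
t=5-6: P2@Q0 runs 1, rem=12, I/O yield, promote→Q0. Q0=[P1,P2] Q1=[P3] Q2=[]
t=6-7: P1@Q0 runs 1, rem=10, I/O yield, promote→Q0. Q0=[P2,P1] Q1=[P3] Q2=[]
t=7-8: P2@Q0 runs 1, rem=11, I/O yield, promote→Q0. Q0=[P1,P2] Q1=[P3] Q2=[]
t=8-9: P1@Q0 runs 1, rem=9, I/O yield, promote→Q0. Q0=[P2,P1] Q1=[P3] Q2=[]
t=9-10: P2@Q0 runs 1, rem=10, I/O yield, promote→Q0. Q0=[P1,P2] Q1=[P3] Q2=[]
t=10-11: P1@Q0 runs 1, rem=8, I/O yield, promote→Q0. Q0=[P2,P1] Q1=[P3] Q2=[]
t=11-12: P2@Q0 runs 1, rem=9, I/O yield, promote→Q0. Q0=[P1,P2] Q1=[P3] Q2=[]
t=12-13: P1@Q0 runs 1, rem=7, I/O yield, promote→Q0. Q0=[P2,P1] Q1=[P3] Q2=[]
t=13-14: P2@Q0 runs 1, rem=8, I/O yield, promote→Q0. Q0=[P1,P2] Q1=[P3] Q2=[]
t=14-15: P1@Q0 runs 1, rem=6, I/O yield, promote→Q0. Q0=[P2,P1] Q1=[P3] Q2=[]
t=15-16: P2@Q0 runs 1, rem=7, I/O yield, promote→Q0. Q0=[P1,P2] Q1=[P3] Q2=[]
t=16-17: P1@Q0 runs 1, rem=5, I/O yield, promote→Q0. Q0=[P2,P1] Q1=[P3] Q2=[]
t=17-18: P2@Q0 runs 1, rem=6, I/O yield, promote→Q0. Q0=[P1,P2] Q1=[P3] Q2=[]
t=18-19: P1@Q0 runs 1, rem=4, I/O yield, promote→Q0. Q0=[P2,P1] Q1=[P3] Q2=[]
t=19-20: P2@Q0 runs 1, rem=5, I/O yield, promote→Q0. Q0=[P1,P2] Q1=[P3] Q2=[]
t=20-21: P1@Q0 runs 1, rem=3, I/O yield, promote→Q0. Q0=[P2,P1] Q1=[P3] Q2=[]
t=21-22: P2@Q0 runs 1, rem=4, I/O yield, promote→Q0. Q0=[P1,P2] Q1=[P3] Q2=[]
t=22-23: P1@Q0 runs 1, rem=2, I/O yield, promote→Q0. Q0=[P2,P1] Q1=[P3] Q2=[]
t=23-24: P2@Q0 runs 1, rem=3, I/O yield, promote→Q0. Q0=[P1,P2] Q1=[P3] Q2=[]
t=24-25: P1@Q0 runs 1, rem=1, I/O yield, promote→Q0. Q0=[P2,P1] Q1=[P3] Q2=[]
t=25-26: P2@Q0 runs 1, rem=2, I/O yield, promote→Q0. Q0=[P1,P2] Q1=[P3] Q2=[]
t=26-27: P1@Q0 runs 1, rem=0, completes. Q0=[P2] Q1=[P3] Q2=[]
t=27-28: P2@Q0 runs 1, rem=1, I/O yield, promote→Q0. Q0=[P2] Q1=[P3] Q2=[]
t=28-29: P2@Q0 runs 1, rem=0, completes. Q0=[] Q1=[P3] Q2=[]
t=29-32: P3@Q1 runs 3, rem=3, I/O yield, promote→Q0. Q0=[P3] Q1=[] Q2=[]
t=32-34: P3@Q0 runs 2, rem=1, quantum used, demote→Q1. Q0=[] Q1=[P3] Q2=[]
t=34-35: P3@Q1 runs 1, rem=0, completes. Q0=[] Q1=[] Q2=[]

Answer: 0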